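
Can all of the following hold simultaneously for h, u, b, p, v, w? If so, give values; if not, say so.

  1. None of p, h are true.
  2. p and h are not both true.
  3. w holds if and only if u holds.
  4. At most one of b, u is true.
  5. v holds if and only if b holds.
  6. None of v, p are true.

h = False; u = True; b = False; p = False; v = False; w = True

  (1) {p, h}: 0 true — none ✓
  (2) p=F, h=F — not both ✓
  (3) w=T, u=T — same ✓
  (4) {b, u}: 1 true — at most one ✓
  (5) v=F, b=F — same ✓
  (6) {v, p}: 0 true — none ✓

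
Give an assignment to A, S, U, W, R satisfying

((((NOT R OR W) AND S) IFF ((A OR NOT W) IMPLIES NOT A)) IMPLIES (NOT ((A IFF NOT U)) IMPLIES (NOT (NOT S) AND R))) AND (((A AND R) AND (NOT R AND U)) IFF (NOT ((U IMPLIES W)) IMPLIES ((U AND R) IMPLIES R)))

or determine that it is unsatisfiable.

No satisfying assignment exists.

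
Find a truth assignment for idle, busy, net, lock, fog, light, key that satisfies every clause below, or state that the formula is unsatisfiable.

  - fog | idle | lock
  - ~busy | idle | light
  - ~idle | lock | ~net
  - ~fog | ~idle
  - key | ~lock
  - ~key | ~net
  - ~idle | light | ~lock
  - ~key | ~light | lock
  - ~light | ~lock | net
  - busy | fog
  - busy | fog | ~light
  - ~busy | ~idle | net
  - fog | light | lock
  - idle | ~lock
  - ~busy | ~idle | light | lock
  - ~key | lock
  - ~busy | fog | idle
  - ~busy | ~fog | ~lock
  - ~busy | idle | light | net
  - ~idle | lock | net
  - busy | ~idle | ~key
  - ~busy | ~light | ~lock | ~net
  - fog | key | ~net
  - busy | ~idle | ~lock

Set idle = False.
  then (idle | ~lock) forces lock = False.
  then (~key | lock) forces key = False.
  then (fog | idle | lock) forces fog = True.
Set busy = True.
  then (~busy | idle | light) forces light = True.
Set net = False.
All clauses satisfied.

idle=F, busy=T, net=F, lock=F, fog=T, light=T, key=F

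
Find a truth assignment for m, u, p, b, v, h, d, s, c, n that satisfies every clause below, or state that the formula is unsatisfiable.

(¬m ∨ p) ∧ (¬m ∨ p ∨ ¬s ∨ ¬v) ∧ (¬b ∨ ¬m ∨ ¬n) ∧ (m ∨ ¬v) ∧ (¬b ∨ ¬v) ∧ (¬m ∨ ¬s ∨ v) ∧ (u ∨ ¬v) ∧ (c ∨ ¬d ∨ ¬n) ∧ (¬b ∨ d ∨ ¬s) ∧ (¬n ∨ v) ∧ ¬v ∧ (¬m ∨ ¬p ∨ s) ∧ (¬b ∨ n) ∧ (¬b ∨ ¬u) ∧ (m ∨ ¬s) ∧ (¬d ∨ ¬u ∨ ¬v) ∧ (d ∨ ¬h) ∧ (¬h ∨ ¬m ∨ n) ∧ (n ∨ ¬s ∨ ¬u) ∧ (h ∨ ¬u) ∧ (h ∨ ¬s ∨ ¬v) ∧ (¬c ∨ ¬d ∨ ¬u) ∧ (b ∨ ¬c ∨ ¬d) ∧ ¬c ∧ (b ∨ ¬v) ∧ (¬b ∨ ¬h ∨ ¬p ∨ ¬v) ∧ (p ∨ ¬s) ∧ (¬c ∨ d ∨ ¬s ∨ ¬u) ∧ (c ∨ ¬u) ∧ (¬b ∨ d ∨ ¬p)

m = False, u = False, p = False, b = False, v = False, h = False, d = True, s = False, c = False, n = False

Unit clause (¬v) forces v = False.
Unit clause (¬c) forces c = False.
In (c ∨ ¬u) only ¬u is left, so u = False.
In (¬n ∨ v) only ¬n is left, so n = False.
In (¬b ∨ n) only ¬b is left, so b = False.
Try m = True:
  (¬m ∨ p) forces p = True.
  (¬m ∨ ¬s ∨ v) forces s = False.
  clause (¬m ∨ ¬p ∨ s) is falsified — backtrack.
So m = False.
  then (m ∨ ¬s) forces s = False.
Set p = False.
Set h = False.
Set d = True.
All clauses satisfied.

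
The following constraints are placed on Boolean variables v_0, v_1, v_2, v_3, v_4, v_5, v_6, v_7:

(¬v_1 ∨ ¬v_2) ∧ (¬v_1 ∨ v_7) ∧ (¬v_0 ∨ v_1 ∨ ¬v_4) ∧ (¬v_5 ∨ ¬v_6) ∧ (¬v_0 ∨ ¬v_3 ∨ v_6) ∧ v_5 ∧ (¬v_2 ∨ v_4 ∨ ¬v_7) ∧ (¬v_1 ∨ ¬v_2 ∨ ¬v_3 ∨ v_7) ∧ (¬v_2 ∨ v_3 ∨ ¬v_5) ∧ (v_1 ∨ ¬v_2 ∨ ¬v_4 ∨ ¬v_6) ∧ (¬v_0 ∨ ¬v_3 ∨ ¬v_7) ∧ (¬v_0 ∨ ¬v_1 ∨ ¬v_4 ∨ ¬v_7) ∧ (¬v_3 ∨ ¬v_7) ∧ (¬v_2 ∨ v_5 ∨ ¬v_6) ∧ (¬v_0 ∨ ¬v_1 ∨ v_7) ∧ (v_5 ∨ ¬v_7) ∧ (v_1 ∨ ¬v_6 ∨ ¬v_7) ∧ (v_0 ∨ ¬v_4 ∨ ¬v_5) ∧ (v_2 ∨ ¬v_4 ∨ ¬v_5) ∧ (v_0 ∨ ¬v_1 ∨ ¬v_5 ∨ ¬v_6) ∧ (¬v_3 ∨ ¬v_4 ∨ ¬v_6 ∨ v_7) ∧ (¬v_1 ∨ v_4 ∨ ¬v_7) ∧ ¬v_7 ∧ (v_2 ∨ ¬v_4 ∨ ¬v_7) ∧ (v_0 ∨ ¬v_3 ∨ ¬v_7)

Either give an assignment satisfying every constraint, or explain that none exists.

v_0=F; v_1=F; v_2=T; v_3=T; v_4=F; v_5=T; v_6=F; v_7=F

Unit clause (v_5) forces v_5 = True.
Unit clause (¬v_7) forces v_7 = False.
In (¬v_1 ∨ v_7) only ¬v_1 is left, so v_1 = False.
In (¬v_5 ∨ ¬v_6) only ¬v_6 is left, so v_6 = False.
Set v_0 = False.
  then (v_0 ∨ ¬v_4 ∨ ¬v_5) forces v_4 = False.
Set v_2 = True.
  then (¬v_2 ∨ v_3 ∨ ¬v_5) forces v_3 = True.
All clauses satisfied.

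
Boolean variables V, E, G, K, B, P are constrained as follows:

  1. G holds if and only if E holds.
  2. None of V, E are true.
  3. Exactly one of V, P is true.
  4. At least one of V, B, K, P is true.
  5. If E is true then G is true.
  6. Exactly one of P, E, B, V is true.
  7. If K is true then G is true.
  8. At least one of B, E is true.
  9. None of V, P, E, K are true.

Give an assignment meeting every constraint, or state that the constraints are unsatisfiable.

No satisfying assignment exists.

Case P = True:
  Constraint (9) is violated (P=T) — contradiction.
Case P = False:
  (2) forces V = False.
  Constraint (3) is violated (V=F, P=F) — contradiction.
Both cases fail — unsatisfiable.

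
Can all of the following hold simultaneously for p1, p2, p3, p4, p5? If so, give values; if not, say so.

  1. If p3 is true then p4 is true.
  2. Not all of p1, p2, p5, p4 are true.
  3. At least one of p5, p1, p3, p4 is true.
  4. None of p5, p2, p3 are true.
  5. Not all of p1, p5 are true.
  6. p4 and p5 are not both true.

p1: True; p2: False; p3: False; p4: False; p5: False

  (1) p3=F ⇒ p4: vacuous ✓
  (2) {p1, p2, p5, p4}: 1/4 true — not all ✓
  (3) {p5, p1, p3, p4}: 1 true — at least one ✓
  (4) {p5, p2, p3}: 0 true — none ✓
  (5) {p1, p5}: 1/2 true — not all ✓
  (6) p4=F, p5=F — not both ✓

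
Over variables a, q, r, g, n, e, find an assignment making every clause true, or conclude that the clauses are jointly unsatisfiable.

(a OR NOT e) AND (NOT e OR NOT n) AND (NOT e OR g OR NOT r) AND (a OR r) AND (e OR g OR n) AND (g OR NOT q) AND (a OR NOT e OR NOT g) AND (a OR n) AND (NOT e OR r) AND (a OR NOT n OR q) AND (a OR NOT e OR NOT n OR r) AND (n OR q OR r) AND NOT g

Unit clause (NOT g) forces g = False.
In (g OR NOT q) only NOT q is left, so q = False.
Try a = False:
  (a OR NOT e) forces e = False.
  (a OR r) forces r = True.
  (e OR g OR n) forces n = True.
  clause (a OR NOT n OR q) is falsified — backtrack.
So a = True.
Set r = True.
  then (NOT e OR g OR NOT r) forces e = False.
  then (e OR g OR n) forces n = True.
All clauses satisfied.

a=T; q=F; r=T; g=F; n=T; e=F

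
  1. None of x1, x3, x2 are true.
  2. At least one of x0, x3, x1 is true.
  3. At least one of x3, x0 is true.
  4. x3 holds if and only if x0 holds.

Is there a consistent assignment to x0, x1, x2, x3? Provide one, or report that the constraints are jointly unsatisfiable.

Case x1 = True:
  Constraint (1) is violated (x1=T) — contradiction.
Case x1 = False:
  (1) forces x3 = False.
  (1) forces x2 = False.
  (2) with x3=F, x1=F forces x0 = True.
  Constraint (4) is violated (x3=F, x0=T) — contradiction.
Both cases fail — unsatisfiable.

No satisfying assignment exists.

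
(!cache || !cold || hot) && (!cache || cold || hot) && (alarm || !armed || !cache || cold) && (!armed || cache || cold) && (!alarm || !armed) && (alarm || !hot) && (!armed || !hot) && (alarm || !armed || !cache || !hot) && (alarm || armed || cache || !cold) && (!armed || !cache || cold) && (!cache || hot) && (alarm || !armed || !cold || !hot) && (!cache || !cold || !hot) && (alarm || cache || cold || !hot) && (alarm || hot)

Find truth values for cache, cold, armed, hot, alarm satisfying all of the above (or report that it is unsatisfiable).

cache: False, cold: False, armed: False, hot: False, alarm: True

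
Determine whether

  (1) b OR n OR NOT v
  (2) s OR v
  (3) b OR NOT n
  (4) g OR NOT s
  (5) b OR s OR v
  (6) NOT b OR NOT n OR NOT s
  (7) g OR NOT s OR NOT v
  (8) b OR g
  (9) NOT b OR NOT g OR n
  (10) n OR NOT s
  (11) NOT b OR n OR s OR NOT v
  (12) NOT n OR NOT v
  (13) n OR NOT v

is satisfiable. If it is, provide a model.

Case s = True:
  (g OR NOT s) forces g = True.
  (n OR NOT s) forces n = True.
  (b OR NOT n) forces b = True.
  Clause (NOT b OR NOT n OR NOT s) is falsified — contradiction.
Case s = False:
  (s OR v) forces v = True.
  (NOT n OR NOT v) forces n = False.
  Clause (n OR NOT v) is falsified — contradiction.
Both cases fail, so the formula is unsatisfiable.

UNSATISFIABLE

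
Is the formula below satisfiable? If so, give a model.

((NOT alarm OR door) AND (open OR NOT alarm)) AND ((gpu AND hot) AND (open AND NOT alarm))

open=T, door=T, alarm=F, hot=T, gpu=T

  (NOT alarm OR door) AND (open OR NOT alarm) = True
    NOT alarm OR door = True
      NOT alarm = True
    open OR NOT alarm = True
      NOT alarm = True
  (gpu AND hot) AND (open AND NOT alarm) = True
    gpu AND hot = True
    open AND NOT alarm = True
      NOT alarm = True
Both conjuncts True, so the formula holds.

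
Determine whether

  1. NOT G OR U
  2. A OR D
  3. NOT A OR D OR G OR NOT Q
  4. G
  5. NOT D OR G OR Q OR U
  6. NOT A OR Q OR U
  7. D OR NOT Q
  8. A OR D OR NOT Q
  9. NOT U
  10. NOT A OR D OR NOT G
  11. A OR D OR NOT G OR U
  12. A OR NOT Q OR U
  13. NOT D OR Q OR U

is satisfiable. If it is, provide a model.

Case G = True:
  (NOT G OR U) forces U = True.
  Clause (NOT U) is falsified — contradiction.
Case G = False:
  Clause (G) is falsified — contradiction.
Both cases fail, so the formula is unsatisfiable.

UNSATISFIABLE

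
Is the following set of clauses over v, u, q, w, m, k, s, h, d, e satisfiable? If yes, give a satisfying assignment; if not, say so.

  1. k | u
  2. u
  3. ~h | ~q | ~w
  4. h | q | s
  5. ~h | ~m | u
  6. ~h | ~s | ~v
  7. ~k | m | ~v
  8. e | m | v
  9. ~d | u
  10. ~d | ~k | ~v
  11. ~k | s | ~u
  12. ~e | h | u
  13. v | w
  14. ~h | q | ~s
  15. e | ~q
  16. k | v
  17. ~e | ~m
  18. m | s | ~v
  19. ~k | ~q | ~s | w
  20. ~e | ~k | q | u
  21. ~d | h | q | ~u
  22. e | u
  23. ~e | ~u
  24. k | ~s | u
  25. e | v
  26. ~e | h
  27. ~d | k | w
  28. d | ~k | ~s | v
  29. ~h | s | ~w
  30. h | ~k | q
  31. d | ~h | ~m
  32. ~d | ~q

v = True, u = True, q = False, w = False, m = True, k = False, s = True, h = False, d = False, e = False

Unit clause (u) forces u = True.
In (~e | ~u) only ~e is left, so e = False.
In (e | v) only v is left, so v = True.
In (e | ~q) only ~q is left, so q = False.
Set w = False.
Set m = True.
Set k = False.
  then (~d | k | w) forces d = False.
  then (d | ~h | ~m) forces h = False.
  then (h | q | s) forces s = True.
All clauses satisfied.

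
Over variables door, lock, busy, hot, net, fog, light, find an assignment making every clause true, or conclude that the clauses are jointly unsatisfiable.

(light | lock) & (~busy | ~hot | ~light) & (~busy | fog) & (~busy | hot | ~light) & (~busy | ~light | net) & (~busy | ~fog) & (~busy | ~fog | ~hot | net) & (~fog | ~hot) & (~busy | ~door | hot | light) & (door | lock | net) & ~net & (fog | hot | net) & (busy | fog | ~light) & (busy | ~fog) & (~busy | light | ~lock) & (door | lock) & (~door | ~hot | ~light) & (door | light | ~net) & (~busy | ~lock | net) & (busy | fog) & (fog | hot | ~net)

Case fog = True:
  (~busy | ~fog) forces busy = False.
  Clause (busy | ~fog) is falsified — contradiction.
Case fog = False:
  (~busy | fog) forces busy = False.
  Clause (busy | fog) is falsified — contradiction.
Both cases fail, so the formula is unsatisfiable.

UNSATISFIABLE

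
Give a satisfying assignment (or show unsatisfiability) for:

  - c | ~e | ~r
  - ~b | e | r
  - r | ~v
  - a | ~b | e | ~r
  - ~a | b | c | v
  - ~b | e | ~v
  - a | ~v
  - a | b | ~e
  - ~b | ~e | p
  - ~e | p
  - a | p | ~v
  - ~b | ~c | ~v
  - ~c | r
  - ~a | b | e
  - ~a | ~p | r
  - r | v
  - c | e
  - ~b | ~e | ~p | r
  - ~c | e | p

Try r = False:
  (r | ~v) forces v = False.
  clause (r | v) is falsified — backtrack.
So r = True.
Set a = True.
Set e = False.
  then (~a | b | e) forces b = True.
  then (c | e) forces c = True.
  then (~c | e | p) forces p = True.
  then (~b | e | ~v) forces v = False.
All clauses satisfied.

r: True; a: True; e: False; b: True; c: True; v: False; p: True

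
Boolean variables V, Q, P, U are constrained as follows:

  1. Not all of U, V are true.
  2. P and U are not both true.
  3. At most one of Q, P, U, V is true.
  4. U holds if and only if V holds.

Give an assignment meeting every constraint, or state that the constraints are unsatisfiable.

V=F, Q=T, P=F, U=F

  (1) {U, V}: 0/2 true — not all ✓
  (2) P=F, U=F — not both ✓
  (3) {Q, P, U, V}: 1 true — at most one ✓
  (4) U=F, V=F — same ✓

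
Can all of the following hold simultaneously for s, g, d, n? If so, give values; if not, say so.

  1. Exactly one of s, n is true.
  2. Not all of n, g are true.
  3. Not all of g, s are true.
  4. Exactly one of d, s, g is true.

s=T, g=F, d=F, n=F

  (1) {s, n}: 1 true — exactly one ✓
  (2) {n, g}: 0/2 true — not all ✓
  (3) {g, s}: 1/2 true — not all ✓
  (4) {d, s, g}: 1 true — exactly one ✓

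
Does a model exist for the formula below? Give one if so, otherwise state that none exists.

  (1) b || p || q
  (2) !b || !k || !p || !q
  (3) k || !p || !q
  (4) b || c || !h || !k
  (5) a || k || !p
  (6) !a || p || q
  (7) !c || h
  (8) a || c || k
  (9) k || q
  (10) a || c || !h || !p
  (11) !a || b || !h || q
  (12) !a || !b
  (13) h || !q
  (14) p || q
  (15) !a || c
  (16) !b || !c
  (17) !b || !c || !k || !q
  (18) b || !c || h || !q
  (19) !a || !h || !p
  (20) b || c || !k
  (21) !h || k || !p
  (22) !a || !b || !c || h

Set p = False.
  then (p || q) forces q = True.
  then (h || !q) forces h = True.
Set b = False.
Try c = False:
  (b || c || !h || !k) forces k = False.
  (a || c || k) forces a = True.
  clause (!a || c) is falsified — backtrack.
So c = True.
Set k = True.
Set a = True.
All clauses satisfied.

p = False, b = False, q = True, c = True, k = True, a = True, h = True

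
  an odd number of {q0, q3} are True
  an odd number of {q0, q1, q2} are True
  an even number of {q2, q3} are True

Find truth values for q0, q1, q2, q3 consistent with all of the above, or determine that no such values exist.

q0 = True, q1 = False, q2 = False, q3 = False

{q0, q3}: 1 true → odd ✓
{q0, q1, q2}: 1 true → odd ✓
{q2, q3}: 0 true → even ✓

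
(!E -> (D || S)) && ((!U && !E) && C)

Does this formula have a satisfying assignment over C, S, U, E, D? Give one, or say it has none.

C = True; S = True; U = False; E = False; D = False

  !E -> (D || S) = True
    !E = True
    D || S = True
  (!U && !E) && C = True
    !U && !E = True
      !U = True
      !E = True
Both conjuncts True, so the formula holds.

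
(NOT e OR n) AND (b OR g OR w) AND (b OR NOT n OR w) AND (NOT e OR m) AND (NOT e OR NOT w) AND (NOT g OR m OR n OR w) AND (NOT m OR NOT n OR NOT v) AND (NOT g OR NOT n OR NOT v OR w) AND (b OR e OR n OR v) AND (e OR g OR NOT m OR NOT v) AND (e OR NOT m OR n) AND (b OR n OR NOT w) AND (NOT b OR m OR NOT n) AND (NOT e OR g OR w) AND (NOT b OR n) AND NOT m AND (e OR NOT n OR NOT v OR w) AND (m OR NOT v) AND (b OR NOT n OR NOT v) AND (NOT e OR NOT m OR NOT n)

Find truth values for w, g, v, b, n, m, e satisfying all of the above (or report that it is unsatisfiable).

w=T, g=T, v=F, b=F, n=T, m=F, e=F

Unit clause (NOT m) forces m = False.
In (m OR NOT v) only NOT v is left, so v = False.
In (NOT e OR m) only NOT e is left, so e = False.
Set w = True.
Set g = True.
Try b = True:
  (NOT b OR m OR NOT n) forces n = False.
  clause (NOT b OR n) is falsified — backtrack.
So b = False.
  then (b OR e OR n OR v) forces n = True.
All clauses satisfied.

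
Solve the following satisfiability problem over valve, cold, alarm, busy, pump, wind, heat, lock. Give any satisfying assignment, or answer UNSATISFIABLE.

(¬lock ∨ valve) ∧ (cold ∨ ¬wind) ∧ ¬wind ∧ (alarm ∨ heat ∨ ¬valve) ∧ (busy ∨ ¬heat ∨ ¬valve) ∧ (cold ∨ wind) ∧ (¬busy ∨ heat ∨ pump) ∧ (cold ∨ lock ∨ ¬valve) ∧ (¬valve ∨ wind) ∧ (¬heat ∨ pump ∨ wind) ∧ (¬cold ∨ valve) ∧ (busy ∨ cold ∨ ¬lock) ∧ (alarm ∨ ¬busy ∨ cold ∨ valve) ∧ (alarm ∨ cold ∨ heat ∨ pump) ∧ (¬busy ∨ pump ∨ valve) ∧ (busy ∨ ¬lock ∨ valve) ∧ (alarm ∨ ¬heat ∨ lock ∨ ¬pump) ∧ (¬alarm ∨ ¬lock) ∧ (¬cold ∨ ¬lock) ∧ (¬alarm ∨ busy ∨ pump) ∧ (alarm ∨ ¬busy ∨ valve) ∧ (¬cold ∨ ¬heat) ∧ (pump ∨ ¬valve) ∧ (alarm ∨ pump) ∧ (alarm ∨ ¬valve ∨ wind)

Case wind = True:
  Clause (¬wind) is falsified — contradiction.
Case wind = False:
  (cold ∨ wind) forces cold = True.
  (¬valve ∨ wind) forces valve = False.
  Clause (¬cold ∨ valve) is falsified — contradiction.
Both cases fail, so the formula is unsatisfiable.

Unsatisfiable — no assignment works.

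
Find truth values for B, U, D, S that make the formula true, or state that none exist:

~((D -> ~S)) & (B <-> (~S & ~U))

B = False; U = True; D = True; S = True

  ~((D -> ~S)) = True
    D -> ~S = False
      ~S = False
  B <-> (~S & ~U) = True
    ~S & ~U = False
      ~S = False
      ~U = False
Both conjuncts True, so the formula holds.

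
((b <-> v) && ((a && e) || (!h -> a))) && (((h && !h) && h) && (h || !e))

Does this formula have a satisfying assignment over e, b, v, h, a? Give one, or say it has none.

UNSATISFIABLE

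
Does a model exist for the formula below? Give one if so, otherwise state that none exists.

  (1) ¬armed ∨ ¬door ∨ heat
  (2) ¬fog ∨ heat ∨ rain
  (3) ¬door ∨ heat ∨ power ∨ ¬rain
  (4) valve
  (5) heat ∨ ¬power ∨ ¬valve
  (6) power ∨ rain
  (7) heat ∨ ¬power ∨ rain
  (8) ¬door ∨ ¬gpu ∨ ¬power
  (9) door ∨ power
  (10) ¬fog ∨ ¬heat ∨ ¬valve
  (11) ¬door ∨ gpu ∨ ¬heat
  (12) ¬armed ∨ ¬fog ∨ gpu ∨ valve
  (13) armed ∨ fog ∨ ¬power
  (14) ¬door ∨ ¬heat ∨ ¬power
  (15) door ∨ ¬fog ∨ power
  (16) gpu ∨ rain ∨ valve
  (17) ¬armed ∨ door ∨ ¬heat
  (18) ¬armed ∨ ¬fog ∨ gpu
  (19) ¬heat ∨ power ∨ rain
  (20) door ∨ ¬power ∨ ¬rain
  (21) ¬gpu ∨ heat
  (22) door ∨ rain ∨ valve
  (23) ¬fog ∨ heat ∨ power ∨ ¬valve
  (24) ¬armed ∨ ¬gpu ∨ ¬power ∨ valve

rain=T; gpu=T; armed=T; power=F; door=T; heat=T; fog=F; valve=T

Unit clause (valve) forces valve = True.
Set rain = True.
Set gpu = True.
  then (¬gpu ∨ heat) forces heat = True.
  then (¬fog ∨ ¬heat ∨ ¬valve) forces fog = False.
Set armed = True.
  then (¬armed ∨ door ∨ ¬heat) forces door = True.
  then (¬door ∨ ¬gpu ∨ ¬power) forces power = False.
All clauses satisfied.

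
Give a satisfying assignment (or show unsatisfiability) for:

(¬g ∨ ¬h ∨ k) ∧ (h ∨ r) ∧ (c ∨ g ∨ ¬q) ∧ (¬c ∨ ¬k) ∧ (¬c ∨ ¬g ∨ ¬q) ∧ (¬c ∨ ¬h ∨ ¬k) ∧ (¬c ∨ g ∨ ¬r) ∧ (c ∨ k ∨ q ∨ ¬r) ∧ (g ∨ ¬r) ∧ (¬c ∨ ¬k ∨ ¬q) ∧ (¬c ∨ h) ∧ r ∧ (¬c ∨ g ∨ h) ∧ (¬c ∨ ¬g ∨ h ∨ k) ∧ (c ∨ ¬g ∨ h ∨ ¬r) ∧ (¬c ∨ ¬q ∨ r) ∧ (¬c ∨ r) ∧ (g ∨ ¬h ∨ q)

h = True; r = True; q = True; c = False; g = True; k = True

Unit clause (r) forces r = True.
In (g ∨ ¬r) only g is left, so g = True.
Try h = False:
  (¬c ∨ h) forces c = False.
  clause (c ∨ ¬g ∨ h ∨ ¬r) is falsified — backtrack.
So h = True.
  then (¬g ∨ ¬h ∨ k) forces k = True.
  then (¬c ∨ ¬k) forces c = False.
Set q = True.
All clauses satisfied.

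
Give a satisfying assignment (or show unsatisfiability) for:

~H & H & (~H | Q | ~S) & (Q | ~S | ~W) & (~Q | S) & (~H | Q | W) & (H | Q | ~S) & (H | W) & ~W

No satisfying assignment exists.

Case H = True:
  Clause (~H) is falsified — contradiction.
Case H = False:
  Clause (H) is falsified — contradiction.
Both cases fail, so the formula is unsatisfiable.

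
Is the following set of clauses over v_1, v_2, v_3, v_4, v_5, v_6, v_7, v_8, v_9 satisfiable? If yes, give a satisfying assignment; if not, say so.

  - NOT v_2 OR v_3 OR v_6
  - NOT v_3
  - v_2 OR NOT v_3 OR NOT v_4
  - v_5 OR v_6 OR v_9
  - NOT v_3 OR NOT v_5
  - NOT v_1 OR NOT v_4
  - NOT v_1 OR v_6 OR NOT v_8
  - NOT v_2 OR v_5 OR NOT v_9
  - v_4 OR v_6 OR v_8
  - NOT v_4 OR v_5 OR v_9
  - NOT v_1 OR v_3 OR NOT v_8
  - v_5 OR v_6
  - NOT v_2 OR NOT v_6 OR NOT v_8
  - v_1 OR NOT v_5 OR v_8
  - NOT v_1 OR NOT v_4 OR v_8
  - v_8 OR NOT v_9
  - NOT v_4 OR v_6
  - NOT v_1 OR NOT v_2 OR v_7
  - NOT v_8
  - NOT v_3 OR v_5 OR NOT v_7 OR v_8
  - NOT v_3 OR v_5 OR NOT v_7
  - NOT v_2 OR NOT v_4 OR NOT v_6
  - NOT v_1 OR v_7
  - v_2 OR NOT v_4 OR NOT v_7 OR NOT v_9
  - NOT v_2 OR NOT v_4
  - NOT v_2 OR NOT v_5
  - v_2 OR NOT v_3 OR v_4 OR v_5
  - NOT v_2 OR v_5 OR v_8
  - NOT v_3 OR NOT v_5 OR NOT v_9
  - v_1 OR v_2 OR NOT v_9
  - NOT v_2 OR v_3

Unit clause (NOT v_3) forces v_3 = False.
Unit clause (NOT v_8) forces v_8 = False.
In (NOT v_2 OR v_3) only NOT v_2 is left, so v_2 = False.
In (v_8 OR NOT v_9) only NOT v_9 is left, so v_9 = False.
Set v_1 = True.
  then (NOT v_1 OR NOT v_4) forces v_4 = False.
  then (v_4 OR v_6 OR v_8) forces v_6 = True.
  then (NOT v_1 OR v_7) forces v_7 = True.
Set v_5 = False.
All clauses satisfied.

v_1 = True, v_2 = False, v_3 = False, v_4 = False, v_5 = False, v_6 = True, v_7 = True, v_8 = False, v_9 = False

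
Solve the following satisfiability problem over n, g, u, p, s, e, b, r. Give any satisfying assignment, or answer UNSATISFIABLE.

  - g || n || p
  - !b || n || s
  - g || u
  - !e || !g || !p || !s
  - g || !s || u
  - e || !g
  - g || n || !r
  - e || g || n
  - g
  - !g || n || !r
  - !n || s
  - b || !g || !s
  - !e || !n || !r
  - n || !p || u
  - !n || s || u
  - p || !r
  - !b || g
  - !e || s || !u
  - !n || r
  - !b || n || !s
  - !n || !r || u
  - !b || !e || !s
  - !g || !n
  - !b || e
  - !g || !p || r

n = False; g = True; u = False; p = False; s = False; e = True; b = False; r = False

Unit clause (g) forces g = True.
In (!g || !n) only !n is left, so n = False.
In (e || !g) only e is left, so e = True.
In (!g || n || !r) only !r is left, so r = False.
In (!g || !p || r) only !p is left, so p = False.
Try u = True:
  (!e || s || !u) forces s = True.
  (b || !g || !s) forces b = True.
  clause (!b || n || !s) is falsified — backtrack.
So u = False.
Try s = True:
  (b || !g || !s) forces b = True.
  clause (!b || n || !s) is falsified — backtrack.
So s = False.
  then (!b || n || s) forces b = False.
All clauses satisfied.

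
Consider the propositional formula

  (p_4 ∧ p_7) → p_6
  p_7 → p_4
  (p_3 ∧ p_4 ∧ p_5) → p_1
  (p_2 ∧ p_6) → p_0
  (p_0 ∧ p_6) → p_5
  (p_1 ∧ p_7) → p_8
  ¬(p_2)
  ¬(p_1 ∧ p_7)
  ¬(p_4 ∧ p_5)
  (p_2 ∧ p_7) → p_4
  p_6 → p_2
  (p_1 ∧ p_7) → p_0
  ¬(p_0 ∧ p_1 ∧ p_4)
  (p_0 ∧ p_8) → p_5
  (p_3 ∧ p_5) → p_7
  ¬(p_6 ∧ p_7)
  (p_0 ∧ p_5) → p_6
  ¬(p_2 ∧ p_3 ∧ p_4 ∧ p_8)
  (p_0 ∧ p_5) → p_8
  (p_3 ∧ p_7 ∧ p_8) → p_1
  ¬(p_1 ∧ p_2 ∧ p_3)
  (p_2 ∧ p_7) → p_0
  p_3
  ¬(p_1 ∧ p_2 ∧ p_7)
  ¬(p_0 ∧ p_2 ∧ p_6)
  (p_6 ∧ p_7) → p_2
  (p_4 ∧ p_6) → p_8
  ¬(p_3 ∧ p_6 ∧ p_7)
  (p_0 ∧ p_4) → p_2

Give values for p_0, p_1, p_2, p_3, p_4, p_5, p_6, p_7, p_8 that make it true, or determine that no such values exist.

Unit clause (p_3) forces p_3 = True.
Unit clause (¬p_2) forces p_2 = False.
In (p_2 ∨ ¬p_6) only ¬p_6 is left, so p_6 = False.
Set p_0 = True.
  then (¬p_0 ∨ p_2 ∨ ¬p_4) forces p_4 = False.
  then (p_4 ∨ ¬p_7) forces p_7 = False.
  then (¬p_0 ∨ ¬p_5 ∨ p_6) forces p_5 = False.
  then (¬p_0 ∨ p_5 ∨ ¬p_8) forces p_8 = False.
Set p_1 = True.
All clauses satisfied.

p_0=T, p_1=T, p_2=F, p_3=T, p_4=F, p_5=F, p_6=F, p_7=F, p_8=F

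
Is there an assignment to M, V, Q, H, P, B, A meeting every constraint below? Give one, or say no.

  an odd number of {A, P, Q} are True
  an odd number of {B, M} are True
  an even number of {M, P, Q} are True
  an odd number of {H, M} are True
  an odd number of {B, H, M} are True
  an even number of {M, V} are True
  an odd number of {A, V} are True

M=T, V=T, Q=F, H=F, P=T, B=F, A=F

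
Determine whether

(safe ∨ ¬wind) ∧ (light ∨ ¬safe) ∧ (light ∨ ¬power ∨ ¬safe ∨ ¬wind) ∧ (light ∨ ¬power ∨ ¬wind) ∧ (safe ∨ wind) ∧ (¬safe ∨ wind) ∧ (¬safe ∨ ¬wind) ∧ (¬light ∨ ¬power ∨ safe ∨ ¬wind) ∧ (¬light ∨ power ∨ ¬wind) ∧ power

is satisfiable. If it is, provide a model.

The formula is unsatisfiable.

Case wind = True:
  (safe ∨ ¬wind) forces safe = True.
  Clause (¬safe ∨ ¬wind) is falsified — contradiction.
Case wind = False:
  (safe ∨ wind) forces safe = True.
  Clause (¬safe ∨ wind) is falsified — contradiction.
Both cases fail, so the formula is unsatisfiable.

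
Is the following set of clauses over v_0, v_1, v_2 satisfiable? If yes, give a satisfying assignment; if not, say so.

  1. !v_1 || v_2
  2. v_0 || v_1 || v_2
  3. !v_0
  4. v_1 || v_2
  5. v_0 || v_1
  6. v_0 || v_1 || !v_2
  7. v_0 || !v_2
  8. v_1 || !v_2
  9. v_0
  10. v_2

Case v_0 = True:
  Clause (!v_0) is falsified — contradiction.
Case v_0 = False:
  Clause (v_0) is falsified — contradiction.
Both cases fail, so the formula is unsatisfiable.

Unsatisfiable — no assignment works.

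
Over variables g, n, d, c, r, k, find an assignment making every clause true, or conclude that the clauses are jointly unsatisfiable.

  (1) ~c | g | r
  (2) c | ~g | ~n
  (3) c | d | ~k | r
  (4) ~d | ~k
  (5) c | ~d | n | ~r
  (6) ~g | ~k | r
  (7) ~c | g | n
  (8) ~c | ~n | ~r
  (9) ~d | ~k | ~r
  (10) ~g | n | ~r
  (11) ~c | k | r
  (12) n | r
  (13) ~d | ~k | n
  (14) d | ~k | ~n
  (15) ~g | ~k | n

Set g = False.
Set n = True.
Set d = False.
  then (d | ~k | ~n) forces k = False.
Try c = True:
  (~c | g | r) forces r = True.
  clause (~c | ~n | ~r) is falsified — backtrack.
So c = False.
Set r = True.
All clauses satisfied.

g: False; n: True; d: False; c: False; r: True; k: False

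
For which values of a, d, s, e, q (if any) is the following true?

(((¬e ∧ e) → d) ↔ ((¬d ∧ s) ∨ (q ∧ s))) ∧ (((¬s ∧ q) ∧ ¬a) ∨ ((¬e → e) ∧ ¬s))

UNSATISFIABLE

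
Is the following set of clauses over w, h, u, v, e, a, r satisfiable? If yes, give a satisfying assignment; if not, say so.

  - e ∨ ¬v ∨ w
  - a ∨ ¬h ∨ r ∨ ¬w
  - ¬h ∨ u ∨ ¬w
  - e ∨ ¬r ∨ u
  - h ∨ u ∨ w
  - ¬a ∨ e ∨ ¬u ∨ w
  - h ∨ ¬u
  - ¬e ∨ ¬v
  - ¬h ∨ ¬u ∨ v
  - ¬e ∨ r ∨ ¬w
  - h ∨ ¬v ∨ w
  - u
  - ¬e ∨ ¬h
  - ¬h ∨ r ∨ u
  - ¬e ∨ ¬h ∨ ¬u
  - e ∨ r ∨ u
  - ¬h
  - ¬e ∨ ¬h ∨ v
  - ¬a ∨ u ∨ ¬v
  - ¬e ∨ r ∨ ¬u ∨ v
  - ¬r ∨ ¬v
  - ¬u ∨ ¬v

Case h = True:
  Clause (¬h) is falsified — contradiction.
Case h = False:
  (h ∨ ¬u) forces u = False.
  Clause (u) is falsified — contradiction.
Both cases fail, so the formula is unsatisfiable.

Unsatisfiable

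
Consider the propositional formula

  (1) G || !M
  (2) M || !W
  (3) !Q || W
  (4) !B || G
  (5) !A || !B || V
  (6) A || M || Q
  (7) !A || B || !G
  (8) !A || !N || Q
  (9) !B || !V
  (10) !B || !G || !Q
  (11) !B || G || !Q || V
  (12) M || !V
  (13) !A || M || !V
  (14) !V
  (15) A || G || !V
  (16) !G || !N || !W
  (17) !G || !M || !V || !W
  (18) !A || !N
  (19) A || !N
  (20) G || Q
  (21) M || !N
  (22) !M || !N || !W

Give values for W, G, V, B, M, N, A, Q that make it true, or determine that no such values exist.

W: False, G: True, V: False, B: True, M: True, N: False, A: False, Q: False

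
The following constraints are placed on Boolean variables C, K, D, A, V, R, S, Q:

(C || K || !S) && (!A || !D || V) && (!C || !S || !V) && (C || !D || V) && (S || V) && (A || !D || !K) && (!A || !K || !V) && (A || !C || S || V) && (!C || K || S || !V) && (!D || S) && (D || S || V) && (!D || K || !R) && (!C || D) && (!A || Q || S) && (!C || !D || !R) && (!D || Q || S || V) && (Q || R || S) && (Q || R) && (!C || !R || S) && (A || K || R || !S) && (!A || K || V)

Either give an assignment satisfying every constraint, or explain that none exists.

C = False; K = False; D = False; A = False; V = True; R = True; S = False; Q = False

Set C = False.
Set K = False.
  then (C || K || !S) forces S = False.
  then (S || V) forces V = True.
  then (!D || S) forces D = False.
Set A = False.
Set R = True.
Set Q = False.
All clauses satisfied.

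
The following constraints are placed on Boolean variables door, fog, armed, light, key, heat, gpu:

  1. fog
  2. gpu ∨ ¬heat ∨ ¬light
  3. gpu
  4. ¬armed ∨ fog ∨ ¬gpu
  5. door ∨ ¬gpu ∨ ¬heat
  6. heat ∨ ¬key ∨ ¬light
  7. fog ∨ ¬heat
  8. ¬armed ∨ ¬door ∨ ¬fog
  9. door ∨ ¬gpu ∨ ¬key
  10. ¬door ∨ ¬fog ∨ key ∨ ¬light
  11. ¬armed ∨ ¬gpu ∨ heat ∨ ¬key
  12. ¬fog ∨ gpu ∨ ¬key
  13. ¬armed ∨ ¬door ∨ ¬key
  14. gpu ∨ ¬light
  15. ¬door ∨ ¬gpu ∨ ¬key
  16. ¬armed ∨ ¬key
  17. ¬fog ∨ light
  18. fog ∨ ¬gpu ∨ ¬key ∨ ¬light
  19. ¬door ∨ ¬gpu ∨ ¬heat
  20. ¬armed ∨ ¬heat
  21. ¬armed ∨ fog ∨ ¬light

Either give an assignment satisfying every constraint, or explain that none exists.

door = False, fog = True, armed = True, light = True, key = False, heat = False, gpu = True

Unit clause (fog) forces fog = True.
Unit clause (gpu) forces gpu = True.
In (¬fog ∨ light) only light is left, so light = True.
Try door = True:
  (¬armed ∨ ¬door ∨ ¬fog) forces armed = False.
  (¬door ∨ ¬fog ∨ key ∨ ¬light) forces key = True.
  clause (¬door ∨ ¬gpu ∨ ¬key) is falsified — backtrack.
So door = False.
  then (door ∨ ¬gpu ∨ ¬heat) forces heat = False.
  then (heat ∨ ¬key ∨ ¬light) forces key = False.
Set armed = True.
All clauses satisfied.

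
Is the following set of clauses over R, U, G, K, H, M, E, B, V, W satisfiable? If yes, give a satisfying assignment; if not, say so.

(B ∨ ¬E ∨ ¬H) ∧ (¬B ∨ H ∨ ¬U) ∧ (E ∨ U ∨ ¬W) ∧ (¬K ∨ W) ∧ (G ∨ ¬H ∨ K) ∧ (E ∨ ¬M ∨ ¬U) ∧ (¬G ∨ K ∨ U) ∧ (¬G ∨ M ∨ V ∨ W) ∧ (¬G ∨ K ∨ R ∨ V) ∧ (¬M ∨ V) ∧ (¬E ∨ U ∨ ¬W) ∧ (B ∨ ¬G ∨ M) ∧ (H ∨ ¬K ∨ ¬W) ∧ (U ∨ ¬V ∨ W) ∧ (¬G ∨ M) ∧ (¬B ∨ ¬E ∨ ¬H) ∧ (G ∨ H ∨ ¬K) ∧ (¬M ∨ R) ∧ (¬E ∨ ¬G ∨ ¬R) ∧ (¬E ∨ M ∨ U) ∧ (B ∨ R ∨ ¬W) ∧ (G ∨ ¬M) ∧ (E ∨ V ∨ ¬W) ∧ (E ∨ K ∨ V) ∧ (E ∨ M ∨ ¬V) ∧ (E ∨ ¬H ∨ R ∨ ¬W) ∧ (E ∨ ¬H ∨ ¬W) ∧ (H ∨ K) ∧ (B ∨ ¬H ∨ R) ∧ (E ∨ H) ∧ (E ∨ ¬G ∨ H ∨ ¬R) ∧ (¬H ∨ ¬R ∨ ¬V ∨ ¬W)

UNSATISFIABLE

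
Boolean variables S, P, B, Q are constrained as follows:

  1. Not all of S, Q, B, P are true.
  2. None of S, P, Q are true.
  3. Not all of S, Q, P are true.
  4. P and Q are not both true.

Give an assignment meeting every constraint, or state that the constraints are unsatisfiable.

S = False; P = False; B = True; Q = False

  (1) {S, Q, B, P}: 1/4 true — not all ✓
  (2) {S, P, Q}: 0 true — none ✓
  (3) {S, Q, P}: 0/3 true — not all ✓
  (4) P=F, Q=F — not both ✓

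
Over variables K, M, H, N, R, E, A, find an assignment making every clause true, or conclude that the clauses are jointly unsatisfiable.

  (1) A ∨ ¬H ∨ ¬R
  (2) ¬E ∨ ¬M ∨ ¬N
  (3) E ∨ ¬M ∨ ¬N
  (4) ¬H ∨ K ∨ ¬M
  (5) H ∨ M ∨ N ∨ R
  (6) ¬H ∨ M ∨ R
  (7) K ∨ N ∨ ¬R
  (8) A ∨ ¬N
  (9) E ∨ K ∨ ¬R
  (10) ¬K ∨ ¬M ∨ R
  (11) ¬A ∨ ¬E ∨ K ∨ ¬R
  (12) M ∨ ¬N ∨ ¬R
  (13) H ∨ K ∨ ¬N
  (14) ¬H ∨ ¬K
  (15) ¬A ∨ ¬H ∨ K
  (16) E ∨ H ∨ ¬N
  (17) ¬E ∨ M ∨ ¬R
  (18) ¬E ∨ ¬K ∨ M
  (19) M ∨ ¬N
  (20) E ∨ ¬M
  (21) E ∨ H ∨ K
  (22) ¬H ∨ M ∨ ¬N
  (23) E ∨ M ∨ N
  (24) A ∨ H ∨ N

K: False, M: True, H: False, N: False, R: False, E: True, A: True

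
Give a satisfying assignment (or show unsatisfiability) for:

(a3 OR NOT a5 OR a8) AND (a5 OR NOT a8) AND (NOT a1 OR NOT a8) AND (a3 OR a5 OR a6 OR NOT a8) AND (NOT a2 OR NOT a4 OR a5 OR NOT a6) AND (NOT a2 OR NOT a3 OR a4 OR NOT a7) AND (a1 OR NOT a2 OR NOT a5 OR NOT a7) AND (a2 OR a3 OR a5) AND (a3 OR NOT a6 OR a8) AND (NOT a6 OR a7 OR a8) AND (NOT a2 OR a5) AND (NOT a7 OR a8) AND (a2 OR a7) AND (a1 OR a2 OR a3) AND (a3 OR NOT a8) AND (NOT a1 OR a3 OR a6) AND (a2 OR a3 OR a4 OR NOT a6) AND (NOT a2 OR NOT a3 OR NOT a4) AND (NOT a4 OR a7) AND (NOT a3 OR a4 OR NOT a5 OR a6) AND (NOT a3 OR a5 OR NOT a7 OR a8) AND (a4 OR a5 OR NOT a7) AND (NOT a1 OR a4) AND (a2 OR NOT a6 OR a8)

Set a1 = False.
Set a2 = False.
  then (a2 OR a7) forces a7 = True.
  then (a1 OR a2 OR a3) forces a3 = True.
  then (NOT a7 OR a8) forces a8 = True.
  then (a5 OR NOT a8) forces a5 = True.
Set a4 = True.
Set a6 = True.
All clauses satisfied.

a1: False, a2: False, a3: True, a4: True, a5: True, a6: True, a7: True, a8: True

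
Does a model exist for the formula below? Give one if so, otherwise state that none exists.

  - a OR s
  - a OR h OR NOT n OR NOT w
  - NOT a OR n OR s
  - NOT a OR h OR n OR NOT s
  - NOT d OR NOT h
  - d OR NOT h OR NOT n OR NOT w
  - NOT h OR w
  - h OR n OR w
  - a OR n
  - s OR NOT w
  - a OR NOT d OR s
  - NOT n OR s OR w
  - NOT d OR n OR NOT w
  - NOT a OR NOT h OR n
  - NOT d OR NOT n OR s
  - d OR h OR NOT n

Set w = True.
  then (s OR NOT w) forces s = True.
Try n = False:
  (a OR n) forces a = True.
  (NOT a OR h OR n OR NOT s) forces h = True.
  clause (NOT a OR NOT h OR n) is falsified — backtrack.
So n = True.
Set a = True.
Set d = True.
  then (NOT d OR NOT h) forces h = False.
All clauses satisfied.

w = True, n = True, a = True, d = True, h = False, s = True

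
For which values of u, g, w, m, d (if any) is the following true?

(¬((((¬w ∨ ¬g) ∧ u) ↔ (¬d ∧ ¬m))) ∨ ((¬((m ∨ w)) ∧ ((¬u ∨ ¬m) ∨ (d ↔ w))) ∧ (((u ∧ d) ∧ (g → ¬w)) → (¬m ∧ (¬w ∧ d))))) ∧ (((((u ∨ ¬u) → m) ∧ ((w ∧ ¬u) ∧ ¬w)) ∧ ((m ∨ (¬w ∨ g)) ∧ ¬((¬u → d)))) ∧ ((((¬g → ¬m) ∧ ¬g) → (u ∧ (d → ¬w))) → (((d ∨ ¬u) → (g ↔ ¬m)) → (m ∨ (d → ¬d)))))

Case w = True: the conjunct ¬w is False.
Case w = False: the conjunct w is False.
Both cases fail — unsatisfiable.

UNSATISFIABLE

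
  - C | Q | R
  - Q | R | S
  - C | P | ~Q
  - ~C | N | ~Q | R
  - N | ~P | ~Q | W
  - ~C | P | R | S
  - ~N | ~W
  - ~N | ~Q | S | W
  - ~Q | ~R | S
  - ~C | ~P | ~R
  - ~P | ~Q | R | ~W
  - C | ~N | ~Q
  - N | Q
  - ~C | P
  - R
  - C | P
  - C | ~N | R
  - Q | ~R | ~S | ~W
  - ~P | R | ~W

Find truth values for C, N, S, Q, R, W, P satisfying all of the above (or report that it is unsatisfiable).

Unit clause (R) forces R = True.
Try C = True:
  (~C | ~P | ~R) forces P = False.
  clause (~C | P) is falsified — backtrack.
So C = False.
  then (C | P) forces P = True.
Set N = True.
  then (~N | ~W) forces W = False.
  then (C | ~N | ~Q) forces Q = False.
Set S = False.
All clauses satisfied.

C = False; N = True; S = False; Q = False; R = True; W = False; P = True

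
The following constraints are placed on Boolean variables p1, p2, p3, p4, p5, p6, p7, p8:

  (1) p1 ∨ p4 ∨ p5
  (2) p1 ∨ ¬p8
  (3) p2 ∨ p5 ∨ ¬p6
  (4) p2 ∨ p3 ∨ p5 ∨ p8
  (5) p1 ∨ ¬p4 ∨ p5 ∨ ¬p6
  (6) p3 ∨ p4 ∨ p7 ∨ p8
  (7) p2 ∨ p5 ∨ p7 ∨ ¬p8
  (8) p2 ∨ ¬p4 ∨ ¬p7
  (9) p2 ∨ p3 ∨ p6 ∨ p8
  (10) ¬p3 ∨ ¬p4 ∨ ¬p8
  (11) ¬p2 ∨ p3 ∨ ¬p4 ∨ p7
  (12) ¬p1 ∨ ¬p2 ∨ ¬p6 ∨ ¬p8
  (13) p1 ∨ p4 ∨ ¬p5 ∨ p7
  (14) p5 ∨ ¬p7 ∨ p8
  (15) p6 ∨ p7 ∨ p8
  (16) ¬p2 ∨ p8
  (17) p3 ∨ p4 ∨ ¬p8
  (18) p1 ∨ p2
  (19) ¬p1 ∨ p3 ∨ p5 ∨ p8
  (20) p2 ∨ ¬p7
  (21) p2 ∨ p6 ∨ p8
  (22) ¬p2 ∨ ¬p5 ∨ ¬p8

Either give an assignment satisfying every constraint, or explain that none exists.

Try p1 = False:
  (p1 ∨ ¬p8) forces p8 = False.
  (¬p2 ∨ p8) forces p2 = False.
  clause (p1 ∨ p2) is falsified — backtrack.
So p1 = True.
Set p2 = True.
  then (¬p2 ∨ p8) forces p8 = True.
  then (¬p2 ∨ ¬p5 ∨ ¬p8) forces p5 = False.
  then (¬p1 ∨ ¬p2 ∨ ¬p6 ∨ ¬p8) forces p6 = False.
Set p3 = True.
  then (¬p3 ∨ ¬p4 ∨ ¬p8) forces p4 = False.
Set p7 = False.
All clauses satisfied.

p1=T, p2=T, p3=T, p4=F, p5=F, p6=F, p7=F, p8=T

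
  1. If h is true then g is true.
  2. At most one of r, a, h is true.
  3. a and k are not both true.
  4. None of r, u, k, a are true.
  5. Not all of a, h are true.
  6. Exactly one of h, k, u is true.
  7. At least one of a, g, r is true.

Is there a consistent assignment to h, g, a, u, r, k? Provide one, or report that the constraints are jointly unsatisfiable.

h: True; g: True; a: False; u: False; r: False; k: False

  (1) h=T ⇒ g: T ✓
  (2) {r, a, h}: 1 true — at most one ✓
  (3) a=F, k=F — not both ✓
  (4) {r, u, k, a}: 0 true — none ✓
  (5) {a, h}: 1/2 true — not all ✓
  (6) {h, k, u}: 1 true — exactly one ✓
  (7) {a, g, r}: 1 true — at least one ✓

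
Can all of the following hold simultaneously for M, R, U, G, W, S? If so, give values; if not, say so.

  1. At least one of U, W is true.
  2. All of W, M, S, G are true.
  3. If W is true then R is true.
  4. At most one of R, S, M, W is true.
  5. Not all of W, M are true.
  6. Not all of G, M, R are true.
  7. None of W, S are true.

Case W = True:
  Constraint (7) is violated (W=T) — contradiction.
Case W = False:
  Constraint (2) is violated (W=F) — contradiction.
Both cases fail — unsatisfiable.

UNSATISFIABLE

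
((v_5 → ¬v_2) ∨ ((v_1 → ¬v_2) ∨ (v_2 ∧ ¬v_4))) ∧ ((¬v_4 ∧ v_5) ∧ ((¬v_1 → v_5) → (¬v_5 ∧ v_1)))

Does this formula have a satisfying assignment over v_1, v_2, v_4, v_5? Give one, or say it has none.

No satisfying assignment exists.

Case v_5 = True: the conjunct (¬v_1 → v_5) → (¬v_5 ∧ v_1) becomes (¬v_1 → True) → (False ∧ v_1) = False.
Case v_5 = False: the conjunct v_5 is False.
Both cases fail — unsatisfiable.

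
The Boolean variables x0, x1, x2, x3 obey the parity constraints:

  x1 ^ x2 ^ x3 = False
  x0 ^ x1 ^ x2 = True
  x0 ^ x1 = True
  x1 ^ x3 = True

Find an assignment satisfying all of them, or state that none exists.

No satisfying assignment exists.

Adding constraints 1, 2, 3, 4 mod 2: every variable appears an even number of times on the left, so the left side is 0.
But the right sides sum to 1 (mod 2). 0 ≠ 1 — the system is inconsistent.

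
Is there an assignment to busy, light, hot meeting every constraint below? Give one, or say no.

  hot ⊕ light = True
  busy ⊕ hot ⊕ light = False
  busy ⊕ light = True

busy = True; light = False; hot = True

hot ⊕ light = T ⊕ F = True ✓
busy ⊕ hot ⊕ light = T ⊕ T ⊕ F = False ✓
busy ⊕ light = T ⊕ F = True ✓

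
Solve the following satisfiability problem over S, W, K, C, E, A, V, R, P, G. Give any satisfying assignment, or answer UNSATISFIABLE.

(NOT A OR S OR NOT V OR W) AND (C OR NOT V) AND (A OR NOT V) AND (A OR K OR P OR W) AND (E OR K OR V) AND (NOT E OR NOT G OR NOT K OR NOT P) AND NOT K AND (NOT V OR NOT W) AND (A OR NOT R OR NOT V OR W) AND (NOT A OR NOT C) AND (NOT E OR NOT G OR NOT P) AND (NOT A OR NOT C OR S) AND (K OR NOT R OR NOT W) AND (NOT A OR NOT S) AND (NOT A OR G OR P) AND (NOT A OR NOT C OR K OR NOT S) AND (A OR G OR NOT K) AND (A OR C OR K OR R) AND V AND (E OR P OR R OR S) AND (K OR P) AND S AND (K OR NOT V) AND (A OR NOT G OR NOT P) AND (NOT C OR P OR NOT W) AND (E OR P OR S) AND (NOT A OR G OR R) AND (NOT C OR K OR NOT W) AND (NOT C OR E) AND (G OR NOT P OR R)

Unsatisfiable — no assignment works.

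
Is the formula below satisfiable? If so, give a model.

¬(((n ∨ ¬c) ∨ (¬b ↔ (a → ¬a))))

c = True; n = False; b = False; a = True

  ¬(((n ∨ ¬c) ∨ (¬b ↔ (a → ¬a)))) = True
    (n ∨ ¬c) ∨ (¬b ↔ (a → ¬a)) = False
      n ∨ ¬c = False
        ¬c = False
      ¬b ↔ (a → ¬a) = False
        ¬b = True
        a → ¬a = False
          ¬a = False
The formula evaluates to True.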